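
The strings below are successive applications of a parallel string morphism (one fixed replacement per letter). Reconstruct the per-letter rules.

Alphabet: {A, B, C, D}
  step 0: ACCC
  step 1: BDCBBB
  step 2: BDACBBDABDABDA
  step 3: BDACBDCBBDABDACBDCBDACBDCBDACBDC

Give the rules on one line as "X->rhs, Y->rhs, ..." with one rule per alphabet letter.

A->BDC, B->BDA, C->B, D->C

  step 2 ⇒ step 3: BDACBBDABDABDA ⇒ BDA·C·BDC·B·BDA·BDA·C·BDC·BDA·C·BDC·BDA·C·BDC
    A ↦ BDC
    B ↦ BDA
    C ↦ B
    D ↦ C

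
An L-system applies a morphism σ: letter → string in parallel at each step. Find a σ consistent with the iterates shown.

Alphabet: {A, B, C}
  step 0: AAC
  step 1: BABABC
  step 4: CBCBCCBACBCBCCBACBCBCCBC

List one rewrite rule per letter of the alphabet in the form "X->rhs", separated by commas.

  step 0 ⇒ step 1: AAC ⇒ BA·BA·BC
    A ↦ BA
    C ↦ BC
    B ↦ C  (constrained at step 1)

A->BA, B->C, C->BC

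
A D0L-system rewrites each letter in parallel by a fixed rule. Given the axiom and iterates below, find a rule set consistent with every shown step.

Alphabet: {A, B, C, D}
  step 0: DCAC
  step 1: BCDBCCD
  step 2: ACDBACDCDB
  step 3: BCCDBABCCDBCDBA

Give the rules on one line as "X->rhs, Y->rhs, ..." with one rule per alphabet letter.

  step 2 ⇒ step 3: ACDBACDCDB ⇒ BC·CD·B·A·BC·CD·B·CD·B·A
    A ↦ BC
    B ↦ A
    C ↦ CD
    D ↦ B

A->BC, B->A, C->CD, D->B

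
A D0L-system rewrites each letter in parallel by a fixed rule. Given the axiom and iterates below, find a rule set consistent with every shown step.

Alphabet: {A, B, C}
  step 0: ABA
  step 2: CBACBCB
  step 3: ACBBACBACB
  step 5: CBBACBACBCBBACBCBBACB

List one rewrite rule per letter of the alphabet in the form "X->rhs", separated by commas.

A->B, B->CB, C->A

  step 2 ⇒ step 3: CBACBCB ⇒ A·CB·B·A·CB·A·CB
    A ↦ B
    B ↦ CB
    C ↦ A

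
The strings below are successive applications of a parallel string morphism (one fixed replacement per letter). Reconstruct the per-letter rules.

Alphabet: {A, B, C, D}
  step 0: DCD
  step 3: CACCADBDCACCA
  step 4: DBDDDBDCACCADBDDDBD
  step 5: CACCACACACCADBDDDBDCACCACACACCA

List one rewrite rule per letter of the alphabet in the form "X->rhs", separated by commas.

  step 4 ⇒ step 5: DBDDDBDCACCADBDDDBD ⇒ CA·C·CA·CA·CA·C·CA·D·BD·D·D·BD·CA·C·CA·CA·CA·C·CA
    A ↦ BD
    B ↦ C
    C ↦ D
    D ↦ CA

A->BD, B->C, C->D, D->CA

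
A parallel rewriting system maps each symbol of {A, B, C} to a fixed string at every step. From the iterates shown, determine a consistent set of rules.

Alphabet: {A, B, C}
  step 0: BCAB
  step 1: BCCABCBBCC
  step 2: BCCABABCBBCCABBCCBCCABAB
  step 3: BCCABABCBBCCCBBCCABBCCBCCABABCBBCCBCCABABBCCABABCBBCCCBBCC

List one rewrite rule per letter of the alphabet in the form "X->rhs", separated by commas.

  step 2 ⇒ step 3: BCCABABCBBCCABBCCBCCABAB ⇒ BCC·AB·AB·CB·BCC·CB·BCC·AB·BCC·BCC·AB·AB·CB·BCC·BCC·AB·AB·BCC·AB·AB·CB·BCC·CB·BCC
    A ↦ CB
    B ↦ BCC
    C ↦ AB

A->CB, B->BCC, C->AB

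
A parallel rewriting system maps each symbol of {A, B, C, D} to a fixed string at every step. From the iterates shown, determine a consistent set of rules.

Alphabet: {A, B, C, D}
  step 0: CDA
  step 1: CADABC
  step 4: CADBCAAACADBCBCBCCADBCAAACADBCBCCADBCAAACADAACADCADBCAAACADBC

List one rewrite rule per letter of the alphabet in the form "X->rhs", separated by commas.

A->BC, B->AA, C->CAD, D->A

  step 0 ⇒ step 1: CDA ⇒ CAD·A·BC
    A ↦ BC
    C ↦ CAD
    D ↦ A
    B ↦ AA  (constrained at step 1)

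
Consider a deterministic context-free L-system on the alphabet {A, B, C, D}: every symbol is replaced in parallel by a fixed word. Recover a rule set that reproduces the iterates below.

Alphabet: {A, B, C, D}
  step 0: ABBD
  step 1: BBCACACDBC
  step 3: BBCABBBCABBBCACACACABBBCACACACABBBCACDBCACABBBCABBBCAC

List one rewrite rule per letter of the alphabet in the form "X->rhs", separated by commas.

  step 0 ⇒ step 1: ABBD ⇒ BBC·AC·AC·DBC
    A ↦ BBC
    B ↦ AC
    D ↦ DBC
    C ↦ AB  (constrained at step 1)

A->BBC, B->AC, C->AB, D->DBC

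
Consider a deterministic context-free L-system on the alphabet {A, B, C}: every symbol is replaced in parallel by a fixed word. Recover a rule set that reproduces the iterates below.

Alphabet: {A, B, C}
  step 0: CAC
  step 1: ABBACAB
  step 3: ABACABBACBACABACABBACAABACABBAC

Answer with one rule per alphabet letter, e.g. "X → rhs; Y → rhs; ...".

A->BAC, B->A, C->AB

  step 0 ⇒ step 1: CAC ⇒ AB·BAC·AB
    A ↦ BAC
    C ↦ AB
    B ↦ A  (constrained at step 1)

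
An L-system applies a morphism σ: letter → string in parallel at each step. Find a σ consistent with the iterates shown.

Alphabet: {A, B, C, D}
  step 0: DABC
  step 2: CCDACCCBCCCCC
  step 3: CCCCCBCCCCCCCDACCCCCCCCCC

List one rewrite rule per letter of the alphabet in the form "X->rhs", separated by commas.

  step 2 ⇒ step 3: CCDACCCBCCCCC ⇒ CC·CC·C·BC·CC·CC·CC·DA·CC·CC·CC·CC·CC
    A ↦ BC
    B ↦ DA
    C ↦ CC
    D ↦ C

A->BC, B->DA, C->CC, D->C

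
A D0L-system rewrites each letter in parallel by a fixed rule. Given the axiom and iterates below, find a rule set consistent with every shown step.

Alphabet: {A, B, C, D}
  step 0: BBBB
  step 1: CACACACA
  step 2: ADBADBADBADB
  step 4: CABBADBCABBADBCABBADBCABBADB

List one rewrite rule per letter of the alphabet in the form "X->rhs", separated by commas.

  step 1 ⇒ step 2: CACACACA ⇒ AD·B·AD·B·AD·B·AD·B
    A ↦ B
    C ↦ AD
  step 0 ⇒ step 1: BBBB ⇒ CA·CA·CA·CA
    B ↦ CA
    D ↦ AA  (constrained at step 2)

A->B, B->CA, C->AD, D->AA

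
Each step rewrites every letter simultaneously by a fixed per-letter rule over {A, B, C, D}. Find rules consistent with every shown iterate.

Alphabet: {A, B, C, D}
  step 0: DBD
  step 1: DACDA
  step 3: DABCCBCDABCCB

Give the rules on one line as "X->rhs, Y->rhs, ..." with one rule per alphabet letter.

A->BC, B->C, C->B, D->DA

  step 0 ⇒ step 1: DBD ⇒ DA·C·DA
    B ↦ C
    D ↦ DA
    A ↦ BC  (constrained at step 1)
    C ↦ B  (constrained at step 1)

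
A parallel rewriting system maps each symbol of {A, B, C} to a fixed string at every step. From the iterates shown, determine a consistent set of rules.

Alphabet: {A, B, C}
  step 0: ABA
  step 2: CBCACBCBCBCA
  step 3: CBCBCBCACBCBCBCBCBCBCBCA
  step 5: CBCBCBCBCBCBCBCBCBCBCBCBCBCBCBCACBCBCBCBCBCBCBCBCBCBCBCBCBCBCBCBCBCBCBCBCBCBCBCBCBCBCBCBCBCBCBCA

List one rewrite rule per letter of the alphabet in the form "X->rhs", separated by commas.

A->CA, B->CB, C->CB

  step 2 ⇒ step 3: CBCACBCBCBCA ⇒ CB·CB·CB·CA·CB·CB·CB·CB·CB·CB·CB·CA
    A ↦ CA
    B ↦ CB
    C ↦ CB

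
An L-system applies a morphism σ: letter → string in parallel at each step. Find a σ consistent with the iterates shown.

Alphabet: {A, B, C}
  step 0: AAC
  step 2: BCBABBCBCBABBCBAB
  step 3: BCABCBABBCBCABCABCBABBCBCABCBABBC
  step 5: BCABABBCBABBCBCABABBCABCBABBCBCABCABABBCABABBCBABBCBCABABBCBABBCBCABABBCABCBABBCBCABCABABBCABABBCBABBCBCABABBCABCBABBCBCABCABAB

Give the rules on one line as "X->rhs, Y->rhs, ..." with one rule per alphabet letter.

A->BAB, B->BC, C->A

  step 2 ⇒ step 3: BCBABBCBCBABBCBAB ⇒ BC·A·BC·BAB·BC·BC·A·BC·A·BC·BAB·BC·BC·A·BC·BAB·BC
    A ↦ BAB
    B ↦ BC
    C ↦ A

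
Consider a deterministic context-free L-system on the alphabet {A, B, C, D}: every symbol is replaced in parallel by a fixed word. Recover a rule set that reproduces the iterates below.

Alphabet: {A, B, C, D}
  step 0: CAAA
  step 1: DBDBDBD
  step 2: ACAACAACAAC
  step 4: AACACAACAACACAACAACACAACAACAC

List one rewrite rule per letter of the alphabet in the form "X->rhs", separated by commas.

A->BD, B->A, C->D, D->AC

  step 1 ⇒ step 2: DBDBDBD ⇒ AC·A·AC·A·AC·A·AC
    B ↦ A
    D ↦ AC
  step 0 ⇒ step 1: CAAA ⇒ D·BD·BD·BD
    A ↦ BD
  step 0 ⇒ step 1: CAAA ⇒ D·BD·BD·BD
    C ↦ D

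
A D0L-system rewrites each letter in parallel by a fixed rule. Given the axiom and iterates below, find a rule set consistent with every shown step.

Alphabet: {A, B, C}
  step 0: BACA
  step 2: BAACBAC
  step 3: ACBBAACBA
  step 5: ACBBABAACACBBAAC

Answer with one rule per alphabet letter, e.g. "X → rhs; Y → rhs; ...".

A->B, B->AC, C->A

  step 2 ⇒ step 3: BAACBAC ⇒ AC·B·B·A·AC·B·A
    A ↦ B
    B ↦ AC
    C ↦ A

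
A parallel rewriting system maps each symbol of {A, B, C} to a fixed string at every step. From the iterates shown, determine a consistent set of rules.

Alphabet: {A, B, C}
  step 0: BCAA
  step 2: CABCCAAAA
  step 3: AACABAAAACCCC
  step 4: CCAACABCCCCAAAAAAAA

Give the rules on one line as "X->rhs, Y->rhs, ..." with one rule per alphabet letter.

  step 3 ⇒ step 4: AACABAAAACCCC ⇒ C·C·AA·C·AB·C·C·C·C·AA·AA·AA·AA
    A ↦ C
    B ↦ AB
    C ↦ AA

A->C, B->AB, C->AA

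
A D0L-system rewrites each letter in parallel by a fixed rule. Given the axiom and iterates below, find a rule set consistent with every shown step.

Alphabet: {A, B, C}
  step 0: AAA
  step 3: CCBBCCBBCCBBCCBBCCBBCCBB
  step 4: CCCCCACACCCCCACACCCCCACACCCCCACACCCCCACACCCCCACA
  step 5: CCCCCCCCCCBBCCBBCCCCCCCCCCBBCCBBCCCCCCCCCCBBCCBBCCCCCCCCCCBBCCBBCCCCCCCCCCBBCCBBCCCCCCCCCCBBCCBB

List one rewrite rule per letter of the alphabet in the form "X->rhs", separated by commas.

  step 4 ⇒ step 5: CCCCCACACCCCCACACCCCCACACCCCCACACCCCCACACCCCCACA ⇒ CC·CC·CC·CC·CC·BB·CC·BB·CC·CC·CC·CC·CC·BB·CC·BB·CC·CC·CC·CC·CC·BB·CC·BB·CC·CC·CC·CC·CC·BB·CC·BB·CC·CC·CC·CC·CC·BB·CC·BB·CC·CC·CC·CC·CC·BB·CC·BB
    A ↦ BB
    C ↦ CC
  step 3 ⇒ step 4: CCBBCCBBCCBBCCBBCCBBCCBB ⇒ CC·CC·CA·CA·CC·CC·CA·CA·CC·CC·CA·CA·CC·CC·CA·CA·CC·CC·CA·CA·CC·CC·CA·CA
    B ↦ CA

A->BB, B->CA, C->CC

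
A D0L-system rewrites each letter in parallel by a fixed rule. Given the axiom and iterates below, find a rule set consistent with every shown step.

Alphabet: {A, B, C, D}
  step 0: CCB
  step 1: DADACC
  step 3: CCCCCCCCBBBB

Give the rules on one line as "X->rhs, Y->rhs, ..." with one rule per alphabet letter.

A->B, B->CC, C->DA, D->B

  step 0 ⇒ step 1: CCB ⇒ DA·DA·CC
    B ↦ CC
    C ↦ DA
    A ↦ B  (constrained at step 1)
    D ↦ B  (constrained at step 1)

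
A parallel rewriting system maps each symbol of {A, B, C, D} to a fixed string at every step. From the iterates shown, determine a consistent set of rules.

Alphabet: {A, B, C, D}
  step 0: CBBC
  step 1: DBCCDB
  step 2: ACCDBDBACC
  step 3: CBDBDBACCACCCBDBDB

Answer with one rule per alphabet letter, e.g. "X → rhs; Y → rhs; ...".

  step 2 ⇒ step 3: ACCDBDBACC ⇒ CB·DB·DB·AC·C·AC·C·CB·DB·DB
    A ↦ CB
    B ↦ C
    C ↦ DB
    D ↦ AC

A->CB, B->C, C->DB, D->AC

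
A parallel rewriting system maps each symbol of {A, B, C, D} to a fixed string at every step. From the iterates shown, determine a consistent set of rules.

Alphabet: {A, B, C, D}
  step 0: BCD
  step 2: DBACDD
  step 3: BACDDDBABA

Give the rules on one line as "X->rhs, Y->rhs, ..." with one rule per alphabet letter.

  step 2 ⇒ step 3: DBACDD ⇒ BA·C·DD·D·BA·BA
    A ↦ DD
    B ↦ C
    C ↦ D
    D ↦ BA

A->DD, B->C, C->D, D->BA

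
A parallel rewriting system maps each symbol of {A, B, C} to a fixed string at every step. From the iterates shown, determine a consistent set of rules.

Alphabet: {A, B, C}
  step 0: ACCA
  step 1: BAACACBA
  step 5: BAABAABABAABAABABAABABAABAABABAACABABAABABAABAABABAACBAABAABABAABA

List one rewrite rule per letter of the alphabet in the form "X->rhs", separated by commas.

A->BA, B->A, C->AC

  step 0 ⇒ step 1: ACCA ⇒ BA·AC·AC·BA
    A ↦ BA
    C ↦ AC
    B ↦ A  (constrained at step 1)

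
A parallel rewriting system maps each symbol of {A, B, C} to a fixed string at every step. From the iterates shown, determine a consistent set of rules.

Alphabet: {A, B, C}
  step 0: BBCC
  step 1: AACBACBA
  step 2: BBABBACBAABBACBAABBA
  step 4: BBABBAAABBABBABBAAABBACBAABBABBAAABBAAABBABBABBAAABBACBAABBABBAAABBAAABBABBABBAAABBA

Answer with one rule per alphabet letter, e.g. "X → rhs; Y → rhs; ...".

  step 1 ⇒ step 2: AACBACBA ⇒ BBA·BBA·CBA·A·BBA·CBA·A·BBA
    A ↦ BBA
    B ↦ A
    C ↦ CBA

A->BBA, B->A, C->CBA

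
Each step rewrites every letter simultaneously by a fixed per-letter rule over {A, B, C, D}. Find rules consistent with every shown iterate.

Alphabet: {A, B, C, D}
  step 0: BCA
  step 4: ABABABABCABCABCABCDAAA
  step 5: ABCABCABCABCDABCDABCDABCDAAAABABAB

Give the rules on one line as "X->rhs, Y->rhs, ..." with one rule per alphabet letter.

A->AB, B->C, C->D, D->AAA

  step 4 ⇒ step 5: ABABABABCABCABCABCDAAA ⇒ AB·C·AB·C·AB·C·AB·C·D·AB·C·D·AB·C·D·AB·C·D·AAA·AB·AB·AB
    A ↦ AB
    B ↦ C
    C ↦ D
    D ↦ AAA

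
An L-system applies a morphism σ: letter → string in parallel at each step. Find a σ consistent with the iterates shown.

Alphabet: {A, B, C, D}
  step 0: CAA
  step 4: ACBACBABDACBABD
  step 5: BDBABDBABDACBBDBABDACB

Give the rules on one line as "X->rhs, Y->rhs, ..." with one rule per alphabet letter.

A->BD, B->A, C->B, D->CB

  step 4 ⇒ step 5: ACBACBABDACBABD ⇒ BD·B·A·BD·B·A·BD·A·CB·BD·B·A·BD·A·CB
    A ↦ BD
    B ↦ A
    C ↦ B
    D ↦ CB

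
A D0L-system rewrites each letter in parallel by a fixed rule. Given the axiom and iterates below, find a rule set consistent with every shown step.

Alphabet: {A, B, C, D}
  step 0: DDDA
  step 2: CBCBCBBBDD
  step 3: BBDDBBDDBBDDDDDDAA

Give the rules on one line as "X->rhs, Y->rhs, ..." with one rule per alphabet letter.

A->CB, B->DD, C->BB, D->A

  step 2 ⇒ step 3: CBCBCBBBDD ⇒ BB·DD·BB·DD·BB·DD·DD·DD·A·A
    B ↦ DD
    C ↦ BB
    D ↦ A
    A ↦ CB  (constrained at step 0)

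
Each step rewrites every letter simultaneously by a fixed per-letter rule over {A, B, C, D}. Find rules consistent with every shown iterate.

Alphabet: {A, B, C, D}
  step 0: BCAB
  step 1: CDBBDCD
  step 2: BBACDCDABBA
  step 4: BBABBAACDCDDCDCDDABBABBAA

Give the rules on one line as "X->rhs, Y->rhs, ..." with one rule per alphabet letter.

A->D, B->CD, C->BB, D->A

  step 1 ⇒ step 2: CDBBDCD ⇒ BB·A·CD·CD·A·BB·A
    B ↦ CD
    C ↦ BB
    D ↦ A
  step 0 ⇒ step 1: BCAB ⇒ CD·BB·D·CD
    A ↦ D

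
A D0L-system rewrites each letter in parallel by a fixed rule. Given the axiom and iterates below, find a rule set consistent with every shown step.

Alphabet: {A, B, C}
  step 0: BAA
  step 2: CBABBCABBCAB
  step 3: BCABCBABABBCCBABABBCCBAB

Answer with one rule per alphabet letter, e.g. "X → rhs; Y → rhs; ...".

  step 2 ⇒ step 3: CBABBCABBCAB ⇒ BC·AB·CB·AB·AB·BC·CB·AB·AB·BC·CB·AB
    A ↦ CB
    B ↦ AB
    C ↦ BC

A->CB, B->AB, C->BC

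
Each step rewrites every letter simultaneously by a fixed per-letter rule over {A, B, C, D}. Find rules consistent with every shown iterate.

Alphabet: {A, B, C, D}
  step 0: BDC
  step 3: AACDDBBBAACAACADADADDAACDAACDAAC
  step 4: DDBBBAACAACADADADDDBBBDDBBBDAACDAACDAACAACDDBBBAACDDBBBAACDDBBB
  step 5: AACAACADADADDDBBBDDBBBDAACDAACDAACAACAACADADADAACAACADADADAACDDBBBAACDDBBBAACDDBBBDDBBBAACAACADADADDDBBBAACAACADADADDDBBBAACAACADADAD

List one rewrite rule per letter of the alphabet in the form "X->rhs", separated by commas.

A->D, B->AD, C->BBB, D->AAC

  step 4 ⇒ step 5: DDBBBAACAACADADADDDBBBDDBBBDAACDAACDAACAACDDBBBAACDDBBBAACDDBBB ⇒ AAC·AAC·AD·AD·AD·D·D·BBB·D·D·BBB·D·AAC·D·AAC·D·AAC·AAC·AAC·AD·AD·AD·AAC·AAC·AD·AD·AD·AAC·D·D·BBB·AAC·D·D·BBB·AAC·D·D·BBB·D·D·BBB·AAC·AAC·AD·AD·AD·D·D·BBB·AAC·AAC·AD·AD·AD·D·D·BBB·AAC·AAC·AD·AD·AD
    A ↦ D
    B ↦ AD
    C ↦ BBB
    D ↦ AAC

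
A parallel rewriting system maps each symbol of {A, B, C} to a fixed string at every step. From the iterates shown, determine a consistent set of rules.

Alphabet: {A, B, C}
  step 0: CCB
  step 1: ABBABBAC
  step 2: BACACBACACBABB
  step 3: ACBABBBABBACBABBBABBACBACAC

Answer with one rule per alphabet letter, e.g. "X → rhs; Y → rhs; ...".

A->B, B->AC, C->ABB

  step 2 ⇒ step 3: BACACBACACBABB ⇒ AC·B·ABB·B·ABB·AC·B·ABB·B·ABB·AC·B·AC·AC
    A ↦ B
    B ↦ AC
    C ↦ ABB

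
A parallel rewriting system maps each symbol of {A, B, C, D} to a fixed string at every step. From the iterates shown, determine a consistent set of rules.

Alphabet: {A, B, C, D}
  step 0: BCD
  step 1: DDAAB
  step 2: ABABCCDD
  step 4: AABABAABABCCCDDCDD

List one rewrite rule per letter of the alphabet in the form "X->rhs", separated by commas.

A->C, B->DD, C->A, D->AB

  step 1 ⇒ step 2: DDAAB ⇒ AB·AB·C·C·DD
    A ↦ C
    B ↦ DD
    D ↦ AB
  step 0 ⇒ step 1: BCD ⇒ DD·A·AB
    C ↦ A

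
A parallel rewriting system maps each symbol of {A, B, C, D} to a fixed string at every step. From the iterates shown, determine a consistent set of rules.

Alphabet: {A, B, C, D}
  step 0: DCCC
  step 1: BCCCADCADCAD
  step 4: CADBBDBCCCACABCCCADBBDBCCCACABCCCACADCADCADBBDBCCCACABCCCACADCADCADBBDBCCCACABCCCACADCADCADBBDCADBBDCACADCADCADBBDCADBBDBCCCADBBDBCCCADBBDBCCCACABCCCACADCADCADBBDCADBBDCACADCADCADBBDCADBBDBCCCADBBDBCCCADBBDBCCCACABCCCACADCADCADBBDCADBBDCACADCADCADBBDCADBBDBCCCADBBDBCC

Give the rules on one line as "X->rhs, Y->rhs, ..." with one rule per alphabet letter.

  step 0 ⇒ step 1: DCCC ⇒ BCC·CAD·CAD·CAD
    C ↦ CAD
    D ↦ BCC
    A ↦ BBD  (constrained at step 1)
    B ↦ CA  (constrained at step 1)

A->BBD, B->CA, C->CAD, D->BCC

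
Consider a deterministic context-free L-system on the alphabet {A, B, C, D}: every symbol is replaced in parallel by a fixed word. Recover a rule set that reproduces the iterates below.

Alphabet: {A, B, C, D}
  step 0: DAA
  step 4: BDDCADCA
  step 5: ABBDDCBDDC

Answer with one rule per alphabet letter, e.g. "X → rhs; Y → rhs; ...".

  step 4 ⇒ step 5: BDDCADCA ⇒ A·B·B·D·DC·B·D·DC
    A ↦ DC
    B ↦ A
    C ↦ D
    D ↦ B

A->DC, B->A, C->D, D->B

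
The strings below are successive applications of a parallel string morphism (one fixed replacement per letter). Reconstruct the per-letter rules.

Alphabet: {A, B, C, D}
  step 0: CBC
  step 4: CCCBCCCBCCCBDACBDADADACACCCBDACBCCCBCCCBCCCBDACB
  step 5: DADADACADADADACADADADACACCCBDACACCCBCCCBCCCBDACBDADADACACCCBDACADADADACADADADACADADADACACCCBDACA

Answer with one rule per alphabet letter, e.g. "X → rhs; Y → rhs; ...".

  step 4 ⇒ step 5: CCCBCCCBCCCBDACBDADADACACCCBDACBCCCBCCCBCCCBDACB ⇒ DA·DA·DA·CA·DA·DA·DA·CA·DA·DA·DA·CA·CC·CB·DA·CA·CC·CB·CC·CB·CC·CB·DA·CB·DA·DA·DA·CA·CC·CB·DA·CA·DA·DA·DA·CA·DA·DA·DA·CA·DA·DA·DA·CA·CC·CB·DA·CA
    A ↦ CB
    B ↦ CA
    C ↦ DA
    D ↦ CC

A->CB, B->CA, C->DA, D->CC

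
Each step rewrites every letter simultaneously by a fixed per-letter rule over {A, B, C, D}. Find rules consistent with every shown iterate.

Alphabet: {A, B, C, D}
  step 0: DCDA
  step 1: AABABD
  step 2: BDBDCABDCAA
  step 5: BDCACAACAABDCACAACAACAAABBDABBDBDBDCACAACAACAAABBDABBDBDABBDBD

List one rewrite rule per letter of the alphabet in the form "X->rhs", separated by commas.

A->BD, B->CA, C->AB, D->A

  step 1 ⇒ step 2: AABABD ⇒ BD·BD·CA·BD·CA·A
    A ↦ BD
    B ↦ CA
    D ↦ A
  step 0 ⇒ step 1: DCDA ⇒ A·AB·A·BD
    C ↦ AB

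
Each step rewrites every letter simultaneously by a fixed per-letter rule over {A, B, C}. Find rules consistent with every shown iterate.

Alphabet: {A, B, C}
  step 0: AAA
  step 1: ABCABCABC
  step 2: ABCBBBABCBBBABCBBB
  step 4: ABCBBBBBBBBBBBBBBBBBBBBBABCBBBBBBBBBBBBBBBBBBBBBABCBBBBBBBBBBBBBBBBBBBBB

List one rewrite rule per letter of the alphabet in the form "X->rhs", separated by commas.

A->ABC, B->BB, C->B

  step 1 ⇒ step 2: ABCABCABC ⇒ ABC·BB·B·ABC·BB·B·ABC·BB·B
    A ↦ ABC
    B ↦ BB
    C ↦ B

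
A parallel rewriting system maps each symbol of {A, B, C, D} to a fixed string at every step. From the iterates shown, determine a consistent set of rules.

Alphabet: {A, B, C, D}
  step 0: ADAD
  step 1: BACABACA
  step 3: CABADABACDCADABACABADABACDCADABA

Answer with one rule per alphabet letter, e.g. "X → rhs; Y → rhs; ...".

  step 0 ⇒ step 1: ADAD ⇒ BA·CA·BA·CA
    A ↦ BA
    D ↦ CA
    B ↦ DA  (constrained at step 1)
    C ↦ CD  (constrained at step 1)

A->BA, B->DA, C->CD, D->CA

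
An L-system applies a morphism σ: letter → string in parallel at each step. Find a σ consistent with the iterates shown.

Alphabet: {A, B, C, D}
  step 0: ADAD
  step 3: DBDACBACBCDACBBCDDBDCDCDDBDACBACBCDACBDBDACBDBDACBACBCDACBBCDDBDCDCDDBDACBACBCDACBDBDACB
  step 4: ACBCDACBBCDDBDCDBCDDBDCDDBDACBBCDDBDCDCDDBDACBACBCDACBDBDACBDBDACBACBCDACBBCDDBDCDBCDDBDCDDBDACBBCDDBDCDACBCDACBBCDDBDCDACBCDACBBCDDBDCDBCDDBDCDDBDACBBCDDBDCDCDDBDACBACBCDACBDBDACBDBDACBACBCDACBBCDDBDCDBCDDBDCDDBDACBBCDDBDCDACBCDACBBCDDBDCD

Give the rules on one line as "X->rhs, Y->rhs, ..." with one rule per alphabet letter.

A->BCD, B->CD, C->DBD, D->ACB

  step 3 ⇒ step 4: DBDACBACBCDACBBCDDBDCDCDDBDACBACBCDACBDBDACBDBDACBACBCDACBBCDDBDCDCDDBDACBACBCDACBDBDACB ⇒ ACB·CD·ACB·BCD·DBD·CD·BCD·DBD·CD·DBD·ACB·BCD·DBD·CD·CD·DBD·ACB·ACB·CD·ACB·DBD·ACB·DBD·ACB·ACB·CD·ACB·BCD·DBD·CD·BCD·DBD·CD·DBD·ACB·BCD·DBD·CD·ACB·CD·ACB·BCD·DBD·CD·ACB·CD·ACB·BCD·DBD·CD·BCD·DBD·CD·DBD·ACB·BCD·DBD·CD·CD·DBD·ACB·ACB·CD·ACB·DBD·ACB·DBD·ACB·ACB·CD·ACB·BCD·DBD·CD·BCD·DBD·CD·DBD·ACB·BCD·DBD·CD·ACB·CD·ACB·BCD·DBD·CD
    A ↦ BCD
    B ↦ CD
    C ↦ DBD
    D ↦ ACB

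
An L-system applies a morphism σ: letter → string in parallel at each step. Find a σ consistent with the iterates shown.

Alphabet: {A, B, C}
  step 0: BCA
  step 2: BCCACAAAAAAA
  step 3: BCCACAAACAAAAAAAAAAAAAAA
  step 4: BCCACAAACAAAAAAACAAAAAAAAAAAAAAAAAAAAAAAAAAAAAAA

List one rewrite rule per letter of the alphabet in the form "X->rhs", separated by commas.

  step 3 ⇒ step 4: BCCACAAACAAAAAAAAAAAAAAA ⇒ BC·CA·CA·AA·CA·AA·AA·AA·CA·AA·AA·AA·AA·AA·AA·AA·AA·AA·AA·AA·AA·AA·AA·AA
    A ↦ AA
    B ↦ BC
    C ↦ CA

A->AA, B->BC, C->CA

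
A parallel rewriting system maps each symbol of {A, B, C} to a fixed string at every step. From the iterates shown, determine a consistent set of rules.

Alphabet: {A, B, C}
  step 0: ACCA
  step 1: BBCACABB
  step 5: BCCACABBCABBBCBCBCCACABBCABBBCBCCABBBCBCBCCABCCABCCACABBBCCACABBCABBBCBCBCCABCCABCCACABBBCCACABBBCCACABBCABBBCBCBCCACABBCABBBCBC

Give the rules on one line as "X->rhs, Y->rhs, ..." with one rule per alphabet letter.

  step 0 ⇒ step 1: ACCA ⇒ BB·CA·CA·BB
    A ↦ BB
    C ↦ CA
    B ↦ BC  (constrained at step 1)

A->BB, B->BC, C->CA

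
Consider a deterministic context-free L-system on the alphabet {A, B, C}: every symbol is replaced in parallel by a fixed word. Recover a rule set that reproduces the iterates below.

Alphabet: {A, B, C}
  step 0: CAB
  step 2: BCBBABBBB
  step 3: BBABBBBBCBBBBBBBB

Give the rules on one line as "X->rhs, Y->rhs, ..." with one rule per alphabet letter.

  step 2 ⇒ step 3: BCBBABBBB ⇒ BB·A·BB·BB·BC·BB·BB·BB·BB
    A ↦ BC
    B ↦ BB
    C ↦ A

A->BC, B->BB, C->A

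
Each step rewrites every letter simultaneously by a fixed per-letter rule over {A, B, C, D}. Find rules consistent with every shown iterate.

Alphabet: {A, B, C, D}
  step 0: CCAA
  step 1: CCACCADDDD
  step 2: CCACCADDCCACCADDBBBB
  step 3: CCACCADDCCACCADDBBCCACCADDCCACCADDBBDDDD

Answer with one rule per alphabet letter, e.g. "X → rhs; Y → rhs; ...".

A->DD, B->D, C->CCA, D->B

  step 2 ⇒ step 3: CCACCADDCCACCADDBBBB ⇒ CCA·CCA·DD·CCA·CCA·DD·B·B·CCA·CCA·DD·CCA·CCA·DD·B·B·D·D·D·D
    A ↦ DD
    B ↦ D
    C ↦ CCA
    D ↦ B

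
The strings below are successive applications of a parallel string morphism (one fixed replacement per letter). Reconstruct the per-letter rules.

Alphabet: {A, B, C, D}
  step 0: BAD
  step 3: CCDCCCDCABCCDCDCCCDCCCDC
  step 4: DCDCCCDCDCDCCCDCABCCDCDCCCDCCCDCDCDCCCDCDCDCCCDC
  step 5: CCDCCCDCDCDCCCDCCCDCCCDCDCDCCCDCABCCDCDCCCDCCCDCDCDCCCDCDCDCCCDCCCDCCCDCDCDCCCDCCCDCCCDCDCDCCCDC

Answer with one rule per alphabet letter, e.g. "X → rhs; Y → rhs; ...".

  step 4 ⇒ step 5: DCDCCCDCDCDCCCDCABCCDCDCCCDCCCDCDCDCCCDCDCDCCCDC ⇒ CC·DC·CC·DC·DC·DC·CC·DC·CC·DC·CC·DC·DC·DC·CC·DC·AB·CC·DC·DC·CC·DC·CC·DC·DC·DC·CC·DC·DC·DC·CC·DC·CC·DC·CC·DC·DC·DC·CC·DC·CC·DC·CC·DC·DC·DC·CC·DC
    A ↦ AB
    B ↦ CC
    C ↦ DC
    D ↦ CC

A->AB, B->CC, C->DC, D->CC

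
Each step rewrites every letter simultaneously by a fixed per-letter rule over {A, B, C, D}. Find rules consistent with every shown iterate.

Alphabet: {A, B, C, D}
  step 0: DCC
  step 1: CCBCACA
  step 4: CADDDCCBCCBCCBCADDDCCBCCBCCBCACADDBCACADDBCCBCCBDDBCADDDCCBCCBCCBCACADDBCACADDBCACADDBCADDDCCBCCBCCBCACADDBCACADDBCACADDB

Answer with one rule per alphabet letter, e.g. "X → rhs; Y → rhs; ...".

  step 0 ⇒ step 1: DCC ⇒ CCB·CA·CA
    C ↦ CA
    D ↦ CCB
    A ↦ DDD  (constrained at step 1)
    B ↦ DDB  (constrained at step 1)

A->DDD, B->DDB, C->CA, D->CCB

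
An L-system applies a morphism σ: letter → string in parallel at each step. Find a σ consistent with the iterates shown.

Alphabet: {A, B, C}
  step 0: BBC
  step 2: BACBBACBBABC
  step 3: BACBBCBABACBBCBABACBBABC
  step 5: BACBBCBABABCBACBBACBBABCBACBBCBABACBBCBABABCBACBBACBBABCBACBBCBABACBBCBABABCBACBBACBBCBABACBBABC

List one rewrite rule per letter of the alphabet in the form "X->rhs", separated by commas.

A->CB, B->BA, C->BC

  step 2 ⇒ step 3: BACBBACBBABC ⇒ BA·CB·BC·BA·BA·CB·BC·BA·BA·CB·BA·BC
    A ↦ CB
    B ↦ BA
    C ↦ BC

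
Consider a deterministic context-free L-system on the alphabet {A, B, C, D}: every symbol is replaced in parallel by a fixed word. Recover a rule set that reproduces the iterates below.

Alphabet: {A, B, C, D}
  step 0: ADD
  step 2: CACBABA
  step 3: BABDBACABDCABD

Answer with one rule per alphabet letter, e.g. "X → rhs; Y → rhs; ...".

  step 2 ⇒ step 3: CACBABA ⇒ BA·BD·BA·CA·BD·CA·BD
    A ↦ BD
    B ↦ CA
    C ↦ BA
    D ↦ C  (constrained at step 0)

A->BD, B->CA, C->BA, D->C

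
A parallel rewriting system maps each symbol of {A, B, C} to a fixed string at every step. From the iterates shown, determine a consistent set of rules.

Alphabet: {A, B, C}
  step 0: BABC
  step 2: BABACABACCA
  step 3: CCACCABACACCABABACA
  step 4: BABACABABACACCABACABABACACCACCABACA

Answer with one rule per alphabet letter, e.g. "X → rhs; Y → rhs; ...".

  step 3 ⇒ step 4: CCACCABACACCABABACA ⇒ BA·BA·CA·BA·BA·CA·C·CA·BA·CA·BA·BA·CA·C·CA·C·CA·BA·CA
    A ↦ CA
    B ↦ C
    C ↦ BA

A->CA, B->C, C->BA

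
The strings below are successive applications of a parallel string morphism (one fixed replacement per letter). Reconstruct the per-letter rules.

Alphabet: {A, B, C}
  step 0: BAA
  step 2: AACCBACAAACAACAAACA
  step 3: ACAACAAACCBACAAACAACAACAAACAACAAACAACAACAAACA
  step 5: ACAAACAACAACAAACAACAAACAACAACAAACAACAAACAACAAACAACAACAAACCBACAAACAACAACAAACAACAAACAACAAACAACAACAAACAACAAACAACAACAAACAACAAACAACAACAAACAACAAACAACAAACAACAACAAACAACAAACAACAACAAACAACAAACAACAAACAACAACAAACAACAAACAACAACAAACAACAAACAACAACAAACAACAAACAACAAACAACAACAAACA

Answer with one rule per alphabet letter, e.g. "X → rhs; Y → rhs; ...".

  step 2 ⇒ step 3: AACCBACAAACAACAAACA ⇒ ACA·ACA·A·A·CCB·ACA·A·ACA·ACA·ACA·A·ACA·ACA·A·ACA·ACA·ACA·A·ACA
    A ↦ ACA
    B ↦ CCB
    C ↦ A

A->ACA, B->CCB, C->A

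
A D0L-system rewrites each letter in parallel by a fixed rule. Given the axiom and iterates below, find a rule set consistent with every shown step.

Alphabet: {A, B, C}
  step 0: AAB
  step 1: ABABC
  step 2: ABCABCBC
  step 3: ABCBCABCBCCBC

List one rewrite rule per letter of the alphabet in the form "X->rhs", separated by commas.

  step 2 ⇒ step 3: ABCABCBC ⇒ AB·C·BC·AB·C·BC·C·BC
    A ↦ AB
    B ↦ C
    C ↦ BC

A->AB, B->C, C->BC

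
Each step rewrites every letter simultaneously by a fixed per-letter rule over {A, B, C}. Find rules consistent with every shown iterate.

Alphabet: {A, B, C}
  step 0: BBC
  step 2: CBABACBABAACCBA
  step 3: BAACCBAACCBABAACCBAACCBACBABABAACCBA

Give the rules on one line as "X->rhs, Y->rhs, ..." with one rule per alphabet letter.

  step 2 ⇒ step 3: CBABACBABAACCBA ⇒ BA·AC·CBA·AC·CBA·BA·AC·CBA·AC·CBA·CBA·BA·BA·AC·CBA
    A ↦ CBA
    B ↦ AC
    C ↦ BA

A->CBA, B->AC, C->BA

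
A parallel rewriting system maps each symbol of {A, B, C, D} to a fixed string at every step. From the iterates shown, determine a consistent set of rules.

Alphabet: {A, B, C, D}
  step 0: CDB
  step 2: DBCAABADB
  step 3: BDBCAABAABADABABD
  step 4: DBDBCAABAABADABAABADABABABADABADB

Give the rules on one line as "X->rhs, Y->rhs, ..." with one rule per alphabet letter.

A->ABA, B->D, C->BCA, D->B

  step 3 ⇒ step 4: BDBCAABAABADABABD ⇒ D·B·D·BCA·ABA·ABA·D·ABA·ABA·D·ABA·B·ABA·D·ABA·D·B
    A ↦ ABA
    B ↦ D
    C ↦ BCA
    D ↦ B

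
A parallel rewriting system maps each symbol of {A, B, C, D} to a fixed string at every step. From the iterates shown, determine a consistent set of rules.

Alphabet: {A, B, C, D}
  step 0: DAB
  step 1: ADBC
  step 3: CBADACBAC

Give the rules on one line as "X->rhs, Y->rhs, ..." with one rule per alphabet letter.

  step 0 ⇒ step 1: DAB ⇒ AD·B·C
    A ↦ B
    B ↦ C
    D ↦ AD
    C ↦ AC  (constrained at step 1)

A->B, B->C, C->AC, D->AD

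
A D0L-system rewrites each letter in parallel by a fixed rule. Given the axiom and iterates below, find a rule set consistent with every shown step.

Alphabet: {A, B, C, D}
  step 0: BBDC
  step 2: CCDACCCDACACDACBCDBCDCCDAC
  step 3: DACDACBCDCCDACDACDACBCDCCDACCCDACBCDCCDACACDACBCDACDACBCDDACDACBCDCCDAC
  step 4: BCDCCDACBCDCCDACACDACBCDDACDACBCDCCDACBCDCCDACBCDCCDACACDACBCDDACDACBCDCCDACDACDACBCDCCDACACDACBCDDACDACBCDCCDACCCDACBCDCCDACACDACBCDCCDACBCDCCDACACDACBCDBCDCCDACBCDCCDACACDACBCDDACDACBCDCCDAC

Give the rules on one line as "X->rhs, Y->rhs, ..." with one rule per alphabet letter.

A->CC, B->AC, C->DAC, D->BCD

  step 3 ⇒ step 4: DACDACBCDCCDACDACDACBCDCCDACCCDACBCDCCDACACDACBCDACDACBCDDACDACBCDCCDAC ⇒ BCD·CC·DAC·BCD·CC·DAC·AC·DAC·BCD·DAC·DAC·BCD·CC·DAC·BCD·CC·DAC·BCD·CC·DAC·AC·DAC·BCD·DAC·DAC·BCD·CC·DAC·DAC·DAC·BCD·CC·DAC·AC·DAC·BCD·DAC·DAC·BCD·CC·DAC·CC·DAC·BCD·CC·DAC·AC·DAC·BCD·CC·DAC·BCD·CC·DAC·AC·DAC·BCD·BCD·CC·DAC·BCD·CC·DAC·AC·DAC·BCD·DAC·DAC·BCD·CC·DAC
    A ↦ CC
    B ↦ AC
    C ↦ DAC
    D ↦ BCD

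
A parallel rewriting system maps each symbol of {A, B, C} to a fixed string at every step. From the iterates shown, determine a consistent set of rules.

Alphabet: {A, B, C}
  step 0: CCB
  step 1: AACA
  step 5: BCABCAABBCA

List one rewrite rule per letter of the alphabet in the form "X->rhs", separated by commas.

A->B, B->CA, C->A

  step 0 ⇒ step 1: CCB ⇒ A·A·CA
    B ↦ CA
    C ↦ A
    A ↦ B  (constrained at step 1)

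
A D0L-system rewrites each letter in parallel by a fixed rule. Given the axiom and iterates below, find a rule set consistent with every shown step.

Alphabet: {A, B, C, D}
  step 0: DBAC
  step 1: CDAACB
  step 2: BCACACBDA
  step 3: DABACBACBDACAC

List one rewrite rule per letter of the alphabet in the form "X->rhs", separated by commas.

A->AC, B->DA, C->B, D->C

  step 2 ⇒ step 3: BCACACBDA ⇒ DA·B·AC·B·AC·B·DA·C·AC
    A ↦ AC
    B ↦ DA
    C ↦ B
    D ↦ C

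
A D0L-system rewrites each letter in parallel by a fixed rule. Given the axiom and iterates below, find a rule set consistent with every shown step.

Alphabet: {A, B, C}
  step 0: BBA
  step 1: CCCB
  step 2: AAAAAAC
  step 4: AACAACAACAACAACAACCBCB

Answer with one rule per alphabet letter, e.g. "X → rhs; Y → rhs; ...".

  step 1 ⇒ step 2: CCCB ⇒ AA·AA·AA·C
    B ↦ C
    C ↦ AA
  step 0 ⇒ step 1: BBA ⇒ C·C·CB
    A ↦ CB

A->CB, B->C, C->AA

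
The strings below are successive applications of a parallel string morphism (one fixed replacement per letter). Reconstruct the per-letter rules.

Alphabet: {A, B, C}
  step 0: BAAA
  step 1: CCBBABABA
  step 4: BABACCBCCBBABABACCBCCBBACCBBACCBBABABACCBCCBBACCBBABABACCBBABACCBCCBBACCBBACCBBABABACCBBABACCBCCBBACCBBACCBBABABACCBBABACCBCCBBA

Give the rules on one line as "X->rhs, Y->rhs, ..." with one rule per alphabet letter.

A->BA, B->CCB, C->BA

  step 0 ⇒ step 1: BAAA ⇒ CCB·BA·BA·BA
    A ↦ BA
    B ↦ CCB
    C ↦ BA  (constrained at step 1)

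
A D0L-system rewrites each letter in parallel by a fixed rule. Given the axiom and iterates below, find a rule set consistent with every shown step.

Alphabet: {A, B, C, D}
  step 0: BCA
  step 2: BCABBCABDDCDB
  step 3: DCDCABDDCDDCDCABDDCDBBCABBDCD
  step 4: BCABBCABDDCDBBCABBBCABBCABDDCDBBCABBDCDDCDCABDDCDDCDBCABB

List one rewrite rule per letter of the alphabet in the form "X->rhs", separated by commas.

  step 3 ⇒ step 4: DCDCABDDCDDCDCABDDCDBBCABBDCD ⇒ B·CAB·B·CAB·D·DCD·B·B·CAB·B·B·CAB·B·CAB·D·DCD·B·B·CAB·B·DCD·DCD·CAB·D·DCD·DCD·B·CAB·B
    A ↦ D
    B ↦ DCD
    C ↦ CAB
    D ↦ B

A->D, B->DCD, C->CAB, D->B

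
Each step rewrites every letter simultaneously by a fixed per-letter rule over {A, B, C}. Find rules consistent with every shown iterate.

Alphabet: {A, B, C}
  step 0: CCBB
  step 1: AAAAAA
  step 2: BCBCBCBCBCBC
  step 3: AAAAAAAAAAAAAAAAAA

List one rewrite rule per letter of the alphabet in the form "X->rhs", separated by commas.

  step 2 ⇒ step 3: BCBCBCBCBCBC ⇒ AA·A·AA·A·AA·A·AA·A·AA·A·AA·A
    B ↦ AA
    C ↦ A
  step 1 ⇒ step 2: AAAAAA ⇒ BC·BC·BC·BC·BC·BC
    A ↦ BC

A->BC, B->AA, C->A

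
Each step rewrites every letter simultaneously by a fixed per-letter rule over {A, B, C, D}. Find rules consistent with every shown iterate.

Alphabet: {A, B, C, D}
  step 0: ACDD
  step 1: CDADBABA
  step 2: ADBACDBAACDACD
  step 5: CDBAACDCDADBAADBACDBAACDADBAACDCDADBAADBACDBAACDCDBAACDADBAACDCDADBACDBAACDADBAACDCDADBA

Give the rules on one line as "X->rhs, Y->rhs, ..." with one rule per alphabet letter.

A->CD, B->A, C->AD, D->BA

  step 1 ⇒ step 2: CDADBABA ⇒ AD·BA·CD·BA·A·CD·A·CD
    A ↦ CD
    B ↦ A
    C ↦ AD
    D ↦ BA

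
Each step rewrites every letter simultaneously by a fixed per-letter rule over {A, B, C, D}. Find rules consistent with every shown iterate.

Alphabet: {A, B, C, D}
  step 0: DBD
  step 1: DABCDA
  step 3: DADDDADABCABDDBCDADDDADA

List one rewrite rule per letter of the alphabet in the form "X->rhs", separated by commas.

  step 0 ⇒ step 1: DBD ⇒ DA·BC·DA
    B ↦ BC
    D ↦ DA
    A ↦ DD  (constrained at step 1)
    C ↦ AB  (constrained at step 1)

A->DD, B->BC, C->AB, D->DA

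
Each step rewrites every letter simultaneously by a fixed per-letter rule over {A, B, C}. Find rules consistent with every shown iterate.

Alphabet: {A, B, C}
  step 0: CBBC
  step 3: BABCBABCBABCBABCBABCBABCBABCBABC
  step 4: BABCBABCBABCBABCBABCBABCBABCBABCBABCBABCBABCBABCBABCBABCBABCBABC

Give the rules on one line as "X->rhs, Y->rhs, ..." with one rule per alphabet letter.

A->BC, B->BA, C->BC

  step 3 ⇒ step 4: BABCBABCBABCBABCBABCBABCBABCBABC ⇒ BA·BC·BA·BC·BA·BC·BA·BC·BA·BC·BA·BC·BA·BC·BA·BC·BA·BC·BA·BC·BA·BC·BA·BC·BA·BC·BA·BC·BA·BC·BA·BC
    A ↦ BC
    B ↦ BA
    C ↦ BC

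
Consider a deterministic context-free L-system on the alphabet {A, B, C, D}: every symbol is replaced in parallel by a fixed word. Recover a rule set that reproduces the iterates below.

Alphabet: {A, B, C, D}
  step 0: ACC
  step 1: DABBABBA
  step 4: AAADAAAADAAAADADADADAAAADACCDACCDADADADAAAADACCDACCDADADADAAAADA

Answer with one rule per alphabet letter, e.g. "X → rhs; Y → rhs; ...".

A->DA, B->C, C->BBA, D->AAA

  step 0 ⇒ step 1: ACC ⇒ DA·BBA·BBA
    A ↦ DA
    C ↦ BBA
    B ↦ C  (constrained at step 1)
    D ↦ AAA  (constrained at step 1)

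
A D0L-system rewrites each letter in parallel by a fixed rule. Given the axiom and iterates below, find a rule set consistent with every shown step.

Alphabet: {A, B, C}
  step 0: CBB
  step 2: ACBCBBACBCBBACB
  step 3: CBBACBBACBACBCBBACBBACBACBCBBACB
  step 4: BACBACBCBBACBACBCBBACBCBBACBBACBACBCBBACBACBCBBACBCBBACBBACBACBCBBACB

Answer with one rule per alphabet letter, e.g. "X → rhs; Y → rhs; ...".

A->CB, B->ACB, C->B

  step 3 ⇒ step 4: CBBACBBACBACBCBBACBBACBACBCBBACB ⇒ B·ACB·ACB·CB·B·ACB·ACB·CB·B·ACB·CB·B·ACB·B·ACB·ACB·CB·B·ACB·ACB·CB·B·ACB·CB·B·ACB·B·ACB·ACB·CB·B·ACB
    A ↦ CB
    B ↦ ACB
    C ↦ B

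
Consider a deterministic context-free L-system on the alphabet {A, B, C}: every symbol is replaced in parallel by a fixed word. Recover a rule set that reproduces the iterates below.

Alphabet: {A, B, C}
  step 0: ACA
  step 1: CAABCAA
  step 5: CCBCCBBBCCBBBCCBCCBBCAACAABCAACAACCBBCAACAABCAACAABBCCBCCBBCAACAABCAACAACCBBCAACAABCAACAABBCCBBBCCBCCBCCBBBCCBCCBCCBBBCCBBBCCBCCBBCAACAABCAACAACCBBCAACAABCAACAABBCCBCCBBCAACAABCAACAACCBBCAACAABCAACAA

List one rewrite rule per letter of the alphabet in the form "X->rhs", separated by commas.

A->CAA, B->CCB, C->B

  step 0 ⇒ step 1: ACA ⇒ CAA·B·CAA
    A ↦ CAA
    C ↦ B
    B ↦ CCB  (constrained at step 1)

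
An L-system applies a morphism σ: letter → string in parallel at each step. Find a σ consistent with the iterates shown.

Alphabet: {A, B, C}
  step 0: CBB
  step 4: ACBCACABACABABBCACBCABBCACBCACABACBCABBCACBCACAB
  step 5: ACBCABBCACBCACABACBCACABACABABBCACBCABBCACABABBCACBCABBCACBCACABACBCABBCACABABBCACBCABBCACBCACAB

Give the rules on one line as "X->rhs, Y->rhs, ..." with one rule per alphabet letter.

A->AC, B->AB, C->BC

  step 4 ⇒ step 5: ACBCACABACABABBCACBCABBCACBCACABACBCABBCACBCACAB ⇒ AC·BC·AB·BC·AC·BC·AC·AB·AC·BC·AC·AB·AC·AB·AB·BC·AC·BC·AB·BC·AC·AB·AB·BC·AC·BC·AB·BC·AC·BC·AC·AB·AC·BC·AB·BC·AC·AB·AB·BC·AC·BC·AB·BC·AC·BC·AC·AB
    A ↦ AC
    B ↦ AB
    C ↦ BC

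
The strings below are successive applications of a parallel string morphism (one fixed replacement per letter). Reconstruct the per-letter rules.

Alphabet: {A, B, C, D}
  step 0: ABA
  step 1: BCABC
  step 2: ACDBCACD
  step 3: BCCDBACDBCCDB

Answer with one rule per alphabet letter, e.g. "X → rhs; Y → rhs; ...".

  step 2 ⇒ step 3: ACDBCACD ⇒ BC·CD·B·A·CD·BC·CD·B
    A ↦ BC
    B ↦ A
    C ↦ CD
    D ↦ B

A->BC, B->A, C->CD, D->B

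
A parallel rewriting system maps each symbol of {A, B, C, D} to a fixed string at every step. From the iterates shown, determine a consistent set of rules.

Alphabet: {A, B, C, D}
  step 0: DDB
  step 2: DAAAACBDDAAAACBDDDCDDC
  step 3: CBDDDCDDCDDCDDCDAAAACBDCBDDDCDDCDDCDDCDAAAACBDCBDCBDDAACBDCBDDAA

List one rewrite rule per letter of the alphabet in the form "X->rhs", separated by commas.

A->DDC, B->AA, C->DAA, D->CBD

  step 2 ⇒ step 3: DAAAACBDDAAAACBDDDCDDC ⇒ CBD·DDC·DDC·DDC·DDC·DAA·AA·CBD·CBD·DDC·DDC·DDC·DDC·DAA·AA·CBD·CBD·CBD·DAA·CBD·CBD·DAA
    A ↦ DDC
    B ↦ AA
    C ↦ DAA
    D ↦ CBD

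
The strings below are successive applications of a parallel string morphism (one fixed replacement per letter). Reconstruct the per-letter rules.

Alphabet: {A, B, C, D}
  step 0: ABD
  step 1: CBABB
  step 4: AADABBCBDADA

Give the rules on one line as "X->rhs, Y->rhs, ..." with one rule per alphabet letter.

  step 0 ⇒ step 1: ABD ⇒ CB·A·BB
    A ↦ CB
    B ↦ A
    D ↦ BB
    C ↦ D  (constrained at step 1)

A->CB, B->A, C->D, D->BB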